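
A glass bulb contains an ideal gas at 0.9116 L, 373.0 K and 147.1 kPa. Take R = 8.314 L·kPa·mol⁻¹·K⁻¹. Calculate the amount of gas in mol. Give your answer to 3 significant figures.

PV = nRT ⇒ n = PV/(RT) = (147.1 × 0.9116) / (8.314 × 373.0)

n ≈ 0.0432 mol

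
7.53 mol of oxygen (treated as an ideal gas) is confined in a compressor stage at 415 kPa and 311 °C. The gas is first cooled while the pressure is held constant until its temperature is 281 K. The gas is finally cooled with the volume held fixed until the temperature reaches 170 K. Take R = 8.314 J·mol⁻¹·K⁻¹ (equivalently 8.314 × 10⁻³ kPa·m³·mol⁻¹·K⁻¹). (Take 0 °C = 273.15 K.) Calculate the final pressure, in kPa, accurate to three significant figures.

Convert: T₁ = 584.1 K.
From PV = nRT: V₁ = nRT₁/P₁ = 0.08812 m³.
Isobaric, so V/T is constant: P₂ = P₁; V₂ = V₁·(T₂/T₁) = 0.04239 m³.
V constant ⇒ P ∝ T: V₃ = V₂; P₃ = P₂·(T₃/T₂) = 251.1 kPa.

P₃ ≈ 251 kPa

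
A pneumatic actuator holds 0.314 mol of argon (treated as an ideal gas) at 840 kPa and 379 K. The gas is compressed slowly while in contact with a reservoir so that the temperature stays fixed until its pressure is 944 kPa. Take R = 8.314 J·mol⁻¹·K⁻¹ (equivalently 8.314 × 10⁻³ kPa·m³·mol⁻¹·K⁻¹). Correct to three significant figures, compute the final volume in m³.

V₂ ≈ 0.00105 m³

From PV = nRT: V₁ = nRT₁/P₁ = 0.001178 m³.
T constant ⇒ Boyle's law P V = const: T₂ = T₁; V₂ = V₁·(P₁/P₂) = 0.001048 m³.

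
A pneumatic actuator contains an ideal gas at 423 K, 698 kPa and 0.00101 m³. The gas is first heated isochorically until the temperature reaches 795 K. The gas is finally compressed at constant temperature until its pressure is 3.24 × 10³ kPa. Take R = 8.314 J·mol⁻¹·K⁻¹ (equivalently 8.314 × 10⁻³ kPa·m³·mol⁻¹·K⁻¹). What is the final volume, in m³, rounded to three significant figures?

V constant ⇒ P ∝ T: V₂ = V₁; P₂ = P₁·(T₂/T₁) = 1312 kPa.
Isothermal, so P V is constant: T₃ = T₂; V₃ = V₂·(P₂/P₃) = 0.0004089 m³.

V₃ ≈ 0.000409 m³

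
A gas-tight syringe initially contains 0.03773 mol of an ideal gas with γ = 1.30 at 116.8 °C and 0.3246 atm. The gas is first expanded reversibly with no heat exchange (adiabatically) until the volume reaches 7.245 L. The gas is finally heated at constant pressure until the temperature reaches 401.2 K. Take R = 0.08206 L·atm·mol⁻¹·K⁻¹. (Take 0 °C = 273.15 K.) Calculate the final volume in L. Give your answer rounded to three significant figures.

Convert: T₁ = 389.9 K.
From PV = nRT: V₁ = nRT₁/P₁ = 3.719 L.
Reversible adiabatic, γ = 1.30: T₂ = T₁·(V₁/V₂)^(γ−1) = 319.3 K; P₂ = P₁·(V₁/V₂)^γ = 0.1364 atm.
Isobaric, so V/T is constant: P₃ = P₂; V₃ = V₂·(T₃/T₂) = 9.105 L.

V₃ ≈ 9.10 L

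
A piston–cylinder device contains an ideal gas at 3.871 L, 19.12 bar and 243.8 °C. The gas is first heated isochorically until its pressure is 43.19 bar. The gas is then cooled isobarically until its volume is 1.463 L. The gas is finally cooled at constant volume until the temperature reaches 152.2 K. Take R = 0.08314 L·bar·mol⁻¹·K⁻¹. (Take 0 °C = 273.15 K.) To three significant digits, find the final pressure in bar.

P₄ ≈ 14.9 bar

Convert: T₁ = 517.0 K.
V constant ⇒ P ∝ T: V₂ = V₁; T₂ = T₁·(P₂/P₁) = 1168 K.
P constant ⇒ V ∝ T: P₃ = P₂; T₃ = T₂·(V₃/V₂) = 441.3 K.
V constant ⇒ P ∝ T: V₄ = V₃; P₄ = P₃·(T₄/T₃) = 14.89 bar.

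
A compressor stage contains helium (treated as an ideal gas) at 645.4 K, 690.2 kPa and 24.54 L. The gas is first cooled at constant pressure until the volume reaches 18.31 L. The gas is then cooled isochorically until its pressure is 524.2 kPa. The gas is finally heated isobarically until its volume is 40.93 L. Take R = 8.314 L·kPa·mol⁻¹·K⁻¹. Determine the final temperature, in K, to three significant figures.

P constant ⇒ V ∝ T: P₂ = P₁; T₂ = T₁·(V₂/V₁) = 481.6 K.
V constant ⇒ P ∝ T: V₃ = V₂; T₃ = T₂·(P₃/P₂) = 365.7 K.
P constant ⇒ V ∝ T: P₄ = P₃; T₄ = T₃·(V₄/V₃) = 817.6 K.

T₄ ≈ 818 K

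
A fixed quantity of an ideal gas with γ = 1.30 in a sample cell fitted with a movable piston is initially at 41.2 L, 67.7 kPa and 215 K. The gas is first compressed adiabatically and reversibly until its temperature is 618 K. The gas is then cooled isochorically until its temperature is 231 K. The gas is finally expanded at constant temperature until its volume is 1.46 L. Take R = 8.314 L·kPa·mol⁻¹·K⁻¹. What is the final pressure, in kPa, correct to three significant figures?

P₄ ≈ 2.05e+03 kPa

Reversible adiabatic, γ = 1.30: P₂ = P₁·(T₂/T₁)^(γ/(γ−1)) = 6571 kPa; V₂ = V₁·(T₁/T₂)^(1/(γ−1)) = 1.220 L.
V constant ⇒ P ∝ T: V₃ = V₂; P₃ = P₂·(T₃/T₂) = 2456 kPa.
Isothermal, so P V is constant: T₄ = T₃; P₄ = P₃·(V₃/V₄) = 2053 kPa.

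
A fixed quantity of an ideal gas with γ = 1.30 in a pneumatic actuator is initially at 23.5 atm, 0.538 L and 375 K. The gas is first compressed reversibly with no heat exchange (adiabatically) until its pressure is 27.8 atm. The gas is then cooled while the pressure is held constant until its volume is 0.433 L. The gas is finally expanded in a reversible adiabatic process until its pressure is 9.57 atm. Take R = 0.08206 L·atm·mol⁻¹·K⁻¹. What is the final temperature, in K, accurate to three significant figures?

Reversible adiabatic, γ = 1.30: T₂ = T₁·(P₂/P₁)^((γ−1)/γ) = 389.8 K; V₂ = V₁·(P₁/P₂)^(1/γ) = 0.4728 L.
P constant ⇒ V ∝ T: P₃ = P₂; T₃ = T₂·(V₃/V₂) = 357.0 K.
Adiabatic (γ = 1.30), T V^(γ−1) and P V^γ constant: T₄ = T₃·(P₄/P₃)^((γ−1)/γ) = 279.1 K; V₄ = V₃·(P₃/P₄)^(1/γ) = 0.9834 L.

T₄ ≈ 279 K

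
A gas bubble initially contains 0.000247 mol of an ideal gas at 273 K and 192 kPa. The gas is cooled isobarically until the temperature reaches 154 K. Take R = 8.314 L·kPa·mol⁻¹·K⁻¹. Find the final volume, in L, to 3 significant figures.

From PV = nRT: V₁ = nRT₁/P₁ = 0.002920 L.
Isobaric, so V/T is constant: P₂ = P₁; V₂ = V₁·(T₂/T₁) = 0.001647 L.

V₂ ≈ 0.00165 L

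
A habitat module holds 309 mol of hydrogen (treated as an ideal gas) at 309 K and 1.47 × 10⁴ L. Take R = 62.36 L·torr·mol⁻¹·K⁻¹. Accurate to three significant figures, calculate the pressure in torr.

PV = nRT ⇒ P = nRT/V = (309 × 62.36 × 309) / 1.47e+04

P ≈ 405 torr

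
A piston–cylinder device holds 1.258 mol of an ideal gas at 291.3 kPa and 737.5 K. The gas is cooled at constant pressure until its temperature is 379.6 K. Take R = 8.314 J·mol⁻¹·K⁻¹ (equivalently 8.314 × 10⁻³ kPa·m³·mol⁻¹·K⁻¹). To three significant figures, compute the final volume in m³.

V₂ ≈ 0.0136 m³

From PV = nRT: V₁ = nRT₁/P₁ = 0.02648 m³.
Isobaric, so V/T is constant: P₂ = P₁; V₂ = V₁·(T₂/T₁) = 0.01363 m³.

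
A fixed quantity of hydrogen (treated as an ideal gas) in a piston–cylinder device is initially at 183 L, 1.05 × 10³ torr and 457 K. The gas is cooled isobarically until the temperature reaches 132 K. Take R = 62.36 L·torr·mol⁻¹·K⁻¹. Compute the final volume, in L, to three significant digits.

V₂ ≈ 52.9 L

P constant ⇒ V ∝ T: P₂ = P₁; V₂ = V₁·(T₂/T₁) = 52.86 L.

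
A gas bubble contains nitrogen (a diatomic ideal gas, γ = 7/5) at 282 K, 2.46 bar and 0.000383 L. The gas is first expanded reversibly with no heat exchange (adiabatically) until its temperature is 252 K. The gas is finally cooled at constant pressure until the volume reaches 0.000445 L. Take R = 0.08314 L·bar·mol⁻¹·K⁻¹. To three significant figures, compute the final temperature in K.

T₃ ≈ 221 K

Reversible adiabatic, γ = 7/5: P₂ = P₁·(T₂/T₁)^(γ/(γ−1)) = 1.659 bar; V₂ = V₁·(T₁/T₂)^(1/(γ−1)) = 0.0005074 L.
P constant ⇒ V ∝ T: P₃ = P₂; T₃ = T₂·(V₃/V₂) = 221.0 K.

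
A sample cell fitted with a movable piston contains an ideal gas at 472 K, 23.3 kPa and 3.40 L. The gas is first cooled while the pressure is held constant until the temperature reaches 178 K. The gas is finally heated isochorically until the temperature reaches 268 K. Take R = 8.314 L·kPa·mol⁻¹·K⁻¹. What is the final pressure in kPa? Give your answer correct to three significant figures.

P₃ ≈ 35.1 kPa

P constant ⇒ V ∝ T: P₂ = P₁; V₂ = V₁·(T₂/T₁) = 1.282 L.
V constant ⇒ P ∝ T: V₃ = V₂; P₃ = P₂·(T₃/T₂) = 35.08 kPa.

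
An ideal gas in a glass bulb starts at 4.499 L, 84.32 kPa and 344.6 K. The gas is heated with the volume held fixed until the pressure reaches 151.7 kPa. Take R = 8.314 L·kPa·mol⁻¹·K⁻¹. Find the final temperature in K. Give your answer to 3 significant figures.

T₂ ≈ 620 K

Isochoric, so P/T is constant: V₂ = V₁; T₂ = T₁·(P₂/P₁) = 620.0 K.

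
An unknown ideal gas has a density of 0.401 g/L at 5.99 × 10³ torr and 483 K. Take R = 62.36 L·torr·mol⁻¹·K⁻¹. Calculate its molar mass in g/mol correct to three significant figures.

ρ = PM/(RT) ⇒ M = ρRT/P = (0.401 × 62.36 × 483.0) / 5.99e+03

M ≈ 2.02 g/mol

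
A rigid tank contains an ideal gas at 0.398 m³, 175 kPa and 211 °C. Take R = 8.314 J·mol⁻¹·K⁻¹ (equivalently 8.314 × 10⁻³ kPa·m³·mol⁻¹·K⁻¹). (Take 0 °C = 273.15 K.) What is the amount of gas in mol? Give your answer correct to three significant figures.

Convert: T = 484.15 K.
PV = nRT ⇒ n = PV/(RT) = (175 × 0.398) / (8.314 × 10⁻³ × 484.15)

n ≈ 17.3 mol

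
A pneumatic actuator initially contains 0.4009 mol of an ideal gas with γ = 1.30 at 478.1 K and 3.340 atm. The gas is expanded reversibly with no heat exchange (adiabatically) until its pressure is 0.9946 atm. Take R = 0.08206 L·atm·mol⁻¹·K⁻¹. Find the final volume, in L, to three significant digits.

V₂ ≈ 12.0 L

From PV = nRT: V₁ = nRT₁/P₁ = 4.709 L.
Reversible adiabatic, γ = 1.30: T₂ = T₁·(P₂/P₁)^((γ−1)/γ) = 361.5 K; V₂ = V₁·(P₁/P₂)^(1/γ) = 11.96 L.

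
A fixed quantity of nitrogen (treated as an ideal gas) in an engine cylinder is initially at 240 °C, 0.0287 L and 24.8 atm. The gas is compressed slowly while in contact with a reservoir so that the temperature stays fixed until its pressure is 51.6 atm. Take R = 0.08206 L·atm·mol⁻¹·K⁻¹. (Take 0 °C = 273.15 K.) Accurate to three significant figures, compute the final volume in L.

V₂ ≈ 0.0138 L

Convert: T₁ = 513.1 K.
Isothermal, so P V is constant: T₂ = T₁; V₂ = V₁·(P₁/P₂) = 0.01379 L.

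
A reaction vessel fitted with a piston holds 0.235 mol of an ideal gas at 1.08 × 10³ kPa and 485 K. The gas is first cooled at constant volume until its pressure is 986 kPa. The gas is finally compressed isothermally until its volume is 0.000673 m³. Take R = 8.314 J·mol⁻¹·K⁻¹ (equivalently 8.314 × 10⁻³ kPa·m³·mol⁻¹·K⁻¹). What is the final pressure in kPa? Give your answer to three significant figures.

P₃ ≈ 1.29e+03 kPa

From PV = nRT: V₁ = nRT₁/P₁ = 0.0008774 m³.
Isochoric, so P/T is constant: V₂ = V₁; T₂ = T₁·(P₂/P₁) = 442.8 K.
T constant ⇒ Boyle's law P V = const: T₃ = T₂; P₃ = P₂·(V₂/V₃) = 1285 kPa.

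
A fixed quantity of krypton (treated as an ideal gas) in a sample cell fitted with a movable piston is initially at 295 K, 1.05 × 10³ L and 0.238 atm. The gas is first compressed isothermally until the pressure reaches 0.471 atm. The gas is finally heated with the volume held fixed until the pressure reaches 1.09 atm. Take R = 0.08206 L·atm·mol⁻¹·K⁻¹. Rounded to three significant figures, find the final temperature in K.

T₃ ≈ 683 K

Isothermal, so P V is constant: T₂ = T₁; V₂ = V₁·(P₁/P₂) = 530.6 L.
Isochoric, so P/T is constant: V₃ = V₂; T₃ = T₂·(P₃/P₂) = 682.7 K.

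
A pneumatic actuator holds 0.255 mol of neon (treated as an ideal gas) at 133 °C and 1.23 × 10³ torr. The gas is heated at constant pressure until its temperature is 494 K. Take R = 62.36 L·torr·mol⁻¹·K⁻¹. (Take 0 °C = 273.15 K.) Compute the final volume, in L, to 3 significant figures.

V₂ ≈ 6.39 L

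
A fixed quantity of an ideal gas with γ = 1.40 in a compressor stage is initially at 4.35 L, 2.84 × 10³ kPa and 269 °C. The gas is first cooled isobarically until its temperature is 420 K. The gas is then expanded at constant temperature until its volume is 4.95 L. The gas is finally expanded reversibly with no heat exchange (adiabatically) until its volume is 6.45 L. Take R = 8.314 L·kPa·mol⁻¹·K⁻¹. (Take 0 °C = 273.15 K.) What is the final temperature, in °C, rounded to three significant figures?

T₄ ≈ 105 °C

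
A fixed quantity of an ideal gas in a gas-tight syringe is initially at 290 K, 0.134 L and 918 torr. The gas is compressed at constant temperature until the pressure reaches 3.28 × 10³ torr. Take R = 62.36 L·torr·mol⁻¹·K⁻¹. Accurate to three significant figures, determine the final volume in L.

V₂ ≈ 0.0375 L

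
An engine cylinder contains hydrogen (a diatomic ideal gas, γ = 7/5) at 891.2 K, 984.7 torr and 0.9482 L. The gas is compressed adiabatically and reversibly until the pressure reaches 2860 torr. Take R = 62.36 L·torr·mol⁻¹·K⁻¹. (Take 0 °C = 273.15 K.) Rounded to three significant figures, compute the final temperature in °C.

T₂ ≈ 935 °C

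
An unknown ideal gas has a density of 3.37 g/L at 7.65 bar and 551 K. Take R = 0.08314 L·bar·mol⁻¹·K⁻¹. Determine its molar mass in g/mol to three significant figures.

ρ = PM/(RT) ⇒ M = ρRT/P = (3.37 × 0.08314 × 551.0) / 7.65

M ≈ 20.2 g/mol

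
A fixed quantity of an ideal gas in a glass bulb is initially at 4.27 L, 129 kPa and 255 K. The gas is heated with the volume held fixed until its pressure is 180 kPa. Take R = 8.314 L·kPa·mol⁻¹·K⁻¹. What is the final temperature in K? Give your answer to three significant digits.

Isochoric, so P/T is constant: V₂ = V₁; T₂ = T₁·(P₂/P₁) = 355.8 K.

T₂ ≈ 356 K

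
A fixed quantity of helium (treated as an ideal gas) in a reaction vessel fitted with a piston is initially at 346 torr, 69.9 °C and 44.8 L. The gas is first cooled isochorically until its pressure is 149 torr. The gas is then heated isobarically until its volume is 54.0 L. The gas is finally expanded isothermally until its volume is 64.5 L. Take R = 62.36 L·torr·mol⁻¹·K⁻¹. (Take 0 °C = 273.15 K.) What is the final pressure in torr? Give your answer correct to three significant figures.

P₄ ≈ 125 torr

Convert: T₁ = 343.0 K.
V constant ⇒ P ∝ T: V₂ = V₁; T₂ = T₁·(P₂/P₁) = 147.7 K.
Isobaric, so V/T is constant: P₃ = P₂; T₃ = T₂·(V₃/V₂) = 178.1 K.
Isothermal, so P V is constant: T₄ = T₃; P₄ = P₃·(V₃/V₄) = 124.7 torr.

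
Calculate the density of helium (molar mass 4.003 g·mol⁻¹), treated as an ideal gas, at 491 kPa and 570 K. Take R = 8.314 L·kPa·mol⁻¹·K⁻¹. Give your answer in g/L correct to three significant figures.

ρ = PM/(RT) = (491 × 4.003) / (8.314 × 570.0)

ρ ≈ 0.415 g/L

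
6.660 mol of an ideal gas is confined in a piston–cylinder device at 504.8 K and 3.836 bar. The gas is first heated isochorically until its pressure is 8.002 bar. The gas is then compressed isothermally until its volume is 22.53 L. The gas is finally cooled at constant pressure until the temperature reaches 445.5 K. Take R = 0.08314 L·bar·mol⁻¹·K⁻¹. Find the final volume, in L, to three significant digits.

From PV = nRT: V₁ = nRT₁/P₁ = 72.87 L.
Isochoric, so P/T is constant: V₂ = V₁; T₂ = T₁·(P₂/P₁) = 1053 K.
T constant ⇒ Boyle's law P V = const: T₃ = T₂; P₃ = P₂·(V₂/V₃) = 25.88 bar.
P constant ⇒ V ∝ T: P₄ = P₃; V₄ = V₃·(T₄/T₃) = 9.532 L.

V₄ ≈ 9.53 L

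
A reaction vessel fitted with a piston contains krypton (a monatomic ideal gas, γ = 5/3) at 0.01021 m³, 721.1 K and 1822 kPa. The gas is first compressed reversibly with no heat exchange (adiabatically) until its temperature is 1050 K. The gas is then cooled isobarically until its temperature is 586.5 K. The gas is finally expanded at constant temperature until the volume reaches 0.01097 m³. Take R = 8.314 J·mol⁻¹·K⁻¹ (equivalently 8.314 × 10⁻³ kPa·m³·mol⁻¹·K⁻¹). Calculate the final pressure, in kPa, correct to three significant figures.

P₄ ≈ 1.38e+03 kPa

Adiabatic (γ = 5/3), T V^(γ−1) and P V^γ constant: P₂ = P₁·(T₂/T₁)^(γ/(γ−1)) = 4662 kPa; V₂ = V₁·(T₁/T₂)^(1/(γ−1)) = 0.005811 m³.
Isobaric, so V/T is constant: P₃ = P₂; V₃ = V₂·(T₃/T₂) = 0.003246 m³.
T constant ⇒ Boyle's law P V = const: T₄ = T₃; P₄ = P₃·(V₃/V₄) = 1379 kPa.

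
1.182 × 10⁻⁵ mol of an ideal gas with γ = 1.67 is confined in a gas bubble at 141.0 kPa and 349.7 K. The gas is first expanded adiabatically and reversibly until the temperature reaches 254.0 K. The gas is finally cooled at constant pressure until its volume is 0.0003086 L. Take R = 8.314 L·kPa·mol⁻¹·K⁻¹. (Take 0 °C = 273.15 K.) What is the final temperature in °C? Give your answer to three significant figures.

From PV = nRT: V₁ = nRT₁/P₁ = 0.0002437 L.
Adiabatic (γ = 1.67), T V^(γ−1) and P V^γ constant: P₂ = P₁·(T₂/T₁)^(γ/(γ−1)) = 63.55 kPa; V₂ = V₁·(T₁/T₂)^(1/(γ−1)) = 0.0003928 L.
Isobaric, so V/T is constant: P₃ = P₂; T₃ = T₂·(V₃/V₂) = 199.6 K.

T₃ ≈ -73.6 °C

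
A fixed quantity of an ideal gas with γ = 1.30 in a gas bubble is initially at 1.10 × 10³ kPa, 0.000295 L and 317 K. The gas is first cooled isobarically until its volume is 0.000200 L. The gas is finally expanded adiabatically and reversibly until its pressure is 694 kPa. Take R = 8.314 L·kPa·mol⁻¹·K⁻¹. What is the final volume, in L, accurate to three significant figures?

Isobaric, so V/T is constant: P₂ = P₁; T₂ = T₁·(V₂/V₁) = 214.9 K.
Adiabatic (γ = 1.30), T V^(γ−1) and P V^γ constant: T₃ = T₂·(P₃/P₂)^((γ−1)/γ) = 193.2 K; V₃ = V₂·(P₂/P₃)^(1/γ) = 0.0002850 L.

V₃ ≈ 0.000285 L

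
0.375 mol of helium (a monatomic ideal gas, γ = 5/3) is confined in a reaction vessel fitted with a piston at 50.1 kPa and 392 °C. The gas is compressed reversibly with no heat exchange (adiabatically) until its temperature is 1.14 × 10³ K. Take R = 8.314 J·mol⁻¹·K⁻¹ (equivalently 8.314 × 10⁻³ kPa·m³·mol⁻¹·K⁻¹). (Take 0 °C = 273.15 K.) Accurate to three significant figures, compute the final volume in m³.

V₂ ≈ 0.0184 m³

Convert: T₁ = 665.1 K.
From PV = nRT: V₁ = nRT₁/P₁ = 0.04139 m³.
Reversible adiabatic, γ = 5/3: P₂ = P₁·(T₂/T₁)^(γ/(γ−1)) = 192.7 kPa; V₂ = V₁·(T₁/T₂)^(1/(γ−1)) = 0.01845 m³.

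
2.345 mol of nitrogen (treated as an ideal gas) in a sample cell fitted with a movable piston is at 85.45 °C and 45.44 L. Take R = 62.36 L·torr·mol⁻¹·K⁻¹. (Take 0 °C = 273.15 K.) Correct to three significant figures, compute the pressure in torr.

Convert: T = 358.60 K.
PV = nRT ⇒ P = nRT/V = (2.345 × 62.36 × 358.60) / 45.44

P ≈ 1.15e+03 torr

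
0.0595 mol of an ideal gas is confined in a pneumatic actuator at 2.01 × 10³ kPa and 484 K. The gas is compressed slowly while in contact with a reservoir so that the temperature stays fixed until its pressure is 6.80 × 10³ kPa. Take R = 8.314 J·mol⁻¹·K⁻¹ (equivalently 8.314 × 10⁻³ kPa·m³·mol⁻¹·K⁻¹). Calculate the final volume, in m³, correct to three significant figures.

From PV = nRT: V₁ = nRT₁/P₁ = 0.0001191 m³.
Isothermal, so P V is constant: T₂ = T₁; V₂ = V₁·(P₁/P₂) = 3.521e-05 m³.

V₂ ≈ 3.52e-05 m³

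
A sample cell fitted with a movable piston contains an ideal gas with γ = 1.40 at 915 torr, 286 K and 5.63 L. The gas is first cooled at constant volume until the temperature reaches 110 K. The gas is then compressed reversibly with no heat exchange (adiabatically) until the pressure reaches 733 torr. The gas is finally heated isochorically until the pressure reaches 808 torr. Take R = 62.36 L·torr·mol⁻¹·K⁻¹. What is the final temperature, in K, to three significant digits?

V constant ⇒ P ∝ T: V₂ = V₁; P₂ = P₁·(T₂/T₁) = 351.9 torr.
Adiabatic (γ = 1.40), T V^(γ−1) and P V^γ constant: T₃ = T₂·(P₃/P₂)^((γ−1)/γ) = 135.7 K; V₃ = V₂·(P₂/P₃)^(1/γ) = 3.333 L.
V constant ⇒ P ∝ T: V₄ = V₃; T₄ = T₃·(P₄/P₃) = 149.5 K.

T₄ ≈ 150 K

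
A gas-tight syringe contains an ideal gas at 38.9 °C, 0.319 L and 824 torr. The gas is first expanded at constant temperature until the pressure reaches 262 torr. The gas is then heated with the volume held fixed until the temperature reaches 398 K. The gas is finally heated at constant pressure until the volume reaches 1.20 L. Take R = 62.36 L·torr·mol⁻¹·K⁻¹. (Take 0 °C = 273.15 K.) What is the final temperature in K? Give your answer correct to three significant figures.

Convert: T₁ = 312.0 K.
T constant ⇒ Boyle's law P V = const: T₂ = T₁; V₂ = V₁·(P₁/P₂) = 1.003 L.
Isochoric, so P/T is constant: V₃ = V₂; P₃ = P₂·(T₃/T₂) = 334.2 torr.
P constant ⇒ V ∝ T: P₄ = P₃; T₄ = T₃·(V₄/V₃) = 476.0 K.

T₄ ≈ 476 K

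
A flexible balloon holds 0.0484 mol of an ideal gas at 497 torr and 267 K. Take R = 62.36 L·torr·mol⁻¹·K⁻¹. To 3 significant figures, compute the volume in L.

V ≈ 1.62 L

PV = nRT ⇒ V = nRT/P = (0.0484 × 62.36 × 267) / 497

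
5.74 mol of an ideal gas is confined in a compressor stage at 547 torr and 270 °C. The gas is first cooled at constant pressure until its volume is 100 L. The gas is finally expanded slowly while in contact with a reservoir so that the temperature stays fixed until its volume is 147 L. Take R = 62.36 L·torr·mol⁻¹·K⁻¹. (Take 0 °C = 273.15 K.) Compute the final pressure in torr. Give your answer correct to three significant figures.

P₃ ≈ 372 torr

Convert: T₁ = 543.1 K.
From PV = nRT: V₁ = nRT₁/P₁ = 355.4 L.
P constant ⇒ V ∝ T: P₂ = P₁; T₂ = T₁·(V₂/V₁) = 152.8 K.
T constant ⇒ Boyle's law P V = const: T₃ = T₂; P₃ = P₂·(V₂/V₃) = 372.1 torr.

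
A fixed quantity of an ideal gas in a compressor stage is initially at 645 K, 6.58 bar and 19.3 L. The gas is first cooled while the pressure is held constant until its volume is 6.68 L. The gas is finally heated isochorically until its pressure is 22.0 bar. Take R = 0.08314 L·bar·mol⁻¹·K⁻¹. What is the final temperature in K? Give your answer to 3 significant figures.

T₃ ≈ 746 K

Isobaric, so V/T is constant: P₂ = P₁; T₂ = T₁·(V₂/V₁) = 223.2 K.
Isochoric, so P/T is constant: V₃ = V₂; T₃ = T₂·(P₃/P₂) = 746.4 K.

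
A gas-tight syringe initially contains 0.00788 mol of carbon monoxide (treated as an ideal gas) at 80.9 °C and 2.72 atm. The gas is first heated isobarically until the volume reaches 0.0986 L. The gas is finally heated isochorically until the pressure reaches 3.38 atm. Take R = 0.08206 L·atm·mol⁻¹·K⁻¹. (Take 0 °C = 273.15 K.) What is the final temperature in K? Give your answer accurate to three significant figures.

Convert: T₁ = 354.0 K.
From PV = nRT: V₁ = nRT₁/P₁ = 0.08417 L.
P constant ⇒ V ∝ T: P₂ = P₁; T₂ = T₁·(V₂/V₁) = 414.8 K.
V constant ⇒ P ∝ T: V₃ = V₂; T₃ = T₂·(P₃/P₂) = 515.4 K.

T₃ ≈ 515 K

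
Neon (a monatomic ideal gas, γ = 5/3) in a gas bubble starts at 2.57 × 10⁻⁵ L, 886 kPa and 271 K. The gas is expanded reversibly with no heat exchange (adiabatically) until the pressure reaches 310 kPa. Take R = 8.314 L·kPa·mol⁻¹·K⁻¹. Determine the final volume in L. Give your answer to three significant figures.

Reversible adiabatic, γ = 5/3: T₂ = T₁·(P₂/P₁)^((γ−1)/γ) = 178.0 K; V₂ = V₁·(P₁/P₂)^(1/γ) = 4.826e-05 L.

V₂ ≈ 4.83e-05 L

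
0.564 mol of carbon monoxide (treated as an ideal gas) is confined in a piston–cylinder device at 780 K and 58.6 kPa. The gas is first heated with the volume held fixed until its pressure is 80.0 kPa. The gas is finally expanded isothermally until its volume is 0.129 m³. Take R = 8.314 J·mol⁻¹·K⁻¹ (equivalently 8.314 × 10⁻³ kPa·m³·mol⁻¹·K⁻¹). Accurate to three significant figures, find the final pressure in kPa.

From PV = nRT: V₁ = nRT₁/P₁ = 0.06241 m³.
Isochoric, so P/T is constant: V₂ = V₁; T₂ = T₁·(P₂/P₁) = 1065 K.
Isothermal, so P V is constant: T₃ = T₂; P₃ = P₂·(V₂/V₃) = 38.71 kPa.

P₃ ≈ 38.7 kPa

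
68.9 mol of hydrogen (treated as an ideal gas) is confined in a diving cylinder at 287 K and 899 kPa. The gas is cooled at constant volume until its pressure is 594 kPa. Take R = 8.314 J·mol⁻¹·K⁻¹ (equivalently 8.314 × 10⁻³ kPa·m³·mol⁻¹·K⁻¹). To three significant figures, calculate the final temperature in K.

From PV = nRT: V₁ = nRT₁/P₁ = 0.1829 m³.
V constant ⇒ P ∝ T: V₂ = V₁; T₂ = T₁·(P₂/P₁) = 189.6 K.

T₂ ≈ 190 K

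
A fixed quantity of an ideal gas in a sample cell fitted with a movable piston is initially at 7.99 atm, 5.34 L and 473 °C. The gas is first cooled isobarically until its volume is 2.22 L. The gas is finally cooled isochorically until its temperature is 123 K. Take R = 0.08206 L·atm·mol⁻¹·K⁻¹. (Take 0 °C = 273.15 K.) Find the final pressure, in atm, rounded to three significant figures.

P₃ ≈ 3.17 atm

Convert: T₁ = 746.1 K.
Isobaric, so V/T is constant: P₂ = P₁; T₂ = T₁·(V₂/V₁) = 310.2 K.
Isochoric, so P/T is constant: V₃ = V₂; P₃ = P₂·(T₃/T₂) = 3.168 atm.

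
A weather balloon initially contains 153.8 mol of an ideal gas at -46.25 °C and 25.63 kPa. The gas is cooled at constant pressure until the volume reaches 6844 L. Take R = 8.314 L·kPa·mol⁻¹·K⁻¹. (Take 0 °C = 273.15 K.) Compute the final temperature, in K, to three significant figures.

Convert: T₁ = 226.9 K.
From PV = nRT: V₁ = nRT₁/P₁ = 1.132e+04 L.
Isobaric, so V/T is constant: P₂ = P₁; T₂ = T₁·(V₂/V₁) = 137.2 K.

T₂ ≈ 137 K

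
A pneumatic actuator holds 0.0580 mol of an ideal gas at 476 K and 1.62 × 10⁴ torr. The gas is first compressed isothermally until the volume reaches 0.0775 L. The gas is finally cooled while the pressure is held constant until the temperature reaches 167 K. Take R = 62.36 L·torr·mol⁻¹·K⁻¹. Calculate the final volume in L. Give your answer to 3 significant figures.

V₃ ≈ 0.0272 L

From PV = nRT: V₁ = nRT₁/P₁ = 0.1063 L.
T constant ⇒ Boyle's law P V = const: T₂ = T₁; P₂ = P₁·(V₁/V₂) = 2.221e+04 torr.
P constant ⇒ V ∝ T: P₃ = P₂; V₃ = V₂·(T₃/T₂) = 0.02719 L.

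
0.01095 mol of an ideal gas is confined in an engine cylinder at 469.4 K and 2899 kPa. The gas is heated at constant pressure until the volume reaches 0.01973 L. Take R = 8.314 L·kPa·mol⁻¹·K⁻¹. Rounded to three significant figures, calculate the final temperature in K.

T₂ ≈ 628 K

From PV = nRT: V₁ = nRT₁/P₁ = 0.01474 L.
P constant ⇒ V ∝ T: P₂ = P₁; T₂ = T₁·(V₂/V₁) = 628.3 K.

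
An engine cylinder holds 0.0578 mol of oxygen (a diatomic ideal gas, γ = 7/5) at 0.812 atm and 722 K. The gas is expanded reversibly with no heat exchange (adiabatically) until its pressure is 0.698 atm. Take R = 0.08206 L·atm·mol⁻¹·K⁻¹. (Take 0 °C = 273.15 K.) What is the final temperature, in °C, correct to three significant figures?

From PV = nRT: V₁ = nRT₁/P₁ = 4.217 L.
Reversible adiabatic, γ = 7/5: T₂ = T₁·(P₂/P₁)^((γ−1)/γ) = 691.5 K; V₂ = V₁·(P₁/P₂)^(1/γ) = 4.699 L.

T₂ ≈ 418 °C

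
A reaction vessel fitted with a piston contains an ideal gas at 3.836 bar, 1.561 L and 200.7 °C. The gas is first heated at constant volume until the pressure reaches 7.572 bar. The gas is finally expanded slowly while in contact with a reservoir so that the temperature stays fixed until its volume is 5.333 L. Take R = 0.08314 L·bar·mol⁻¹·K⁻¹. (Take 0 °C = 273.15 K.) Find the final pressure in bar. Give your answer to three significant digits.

P₃ ≈ 2.22 bar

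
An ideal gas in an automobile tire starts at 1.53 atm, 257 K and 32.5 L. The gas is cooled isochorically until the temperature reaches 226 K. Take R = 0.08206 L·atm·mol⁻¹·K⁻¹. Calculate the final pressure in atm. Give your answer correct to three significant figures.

P₂ ≈ 1.35 atm

V constant ⇒ P ∝ T: V₂ = V₁; P₂ = P₁·(T₂/T₁) = 1.345 atm.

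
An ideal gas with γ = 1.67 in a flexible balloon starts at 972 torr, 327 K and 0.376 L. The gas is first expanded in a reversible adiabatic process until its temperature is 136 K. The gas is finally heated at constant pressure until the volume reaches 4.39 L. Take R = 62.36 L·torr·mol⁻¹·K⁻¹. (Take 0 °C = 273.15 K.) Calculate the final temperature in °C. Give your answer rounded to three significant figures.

Adiabatic (γ = 1.67), T V^(γ−1) and P V^γ constant: P₂ = P₁·(T₂/T₁)^(γ/(γ−1)) = 109.1 torr; V₂ = V₁·(T₁/T₂)^(1/(γ−1)) = 1.393 L.
P constant ⇒ V ∝ T: P₃ = P₂; T₃ = T₂·(V₃/V₂) = 428.7 K.

T₃ ≈ 156 °C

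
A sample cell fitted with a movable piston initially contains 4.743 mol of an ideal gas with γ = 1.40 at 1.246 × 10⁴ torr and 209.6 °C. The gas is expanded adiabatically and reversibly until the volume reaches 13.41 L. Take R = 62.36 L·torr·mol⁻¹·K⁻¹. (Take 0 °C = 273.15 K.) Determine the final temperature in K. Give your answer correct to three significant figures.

Convert: T₁ = 482.8 K.
From PV = nRT: V₁ = nRT₁/P₁ = 11.46 L.
Adiabatic (γ = 1.40), T V^(γ−1) and P V^γ constant: T₂ = T₁·(V₁/V₂)^(γ−1) = 453.3 K; P₂ = P₁·(V₁/V₂)^γ = 9999 torr.

T₂ ≈ 453 K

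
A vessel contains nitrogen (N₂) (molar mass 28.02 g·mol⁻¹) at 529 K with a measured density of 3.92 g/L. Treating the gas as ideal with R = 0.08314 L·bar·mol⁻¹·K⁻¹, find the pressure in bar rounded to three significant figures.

P ≈ 6.15 bar

ρ = PM/(RT) ⇒ P = ρRT/M = (3.92 × 0.08314 × 529.0) / 28.02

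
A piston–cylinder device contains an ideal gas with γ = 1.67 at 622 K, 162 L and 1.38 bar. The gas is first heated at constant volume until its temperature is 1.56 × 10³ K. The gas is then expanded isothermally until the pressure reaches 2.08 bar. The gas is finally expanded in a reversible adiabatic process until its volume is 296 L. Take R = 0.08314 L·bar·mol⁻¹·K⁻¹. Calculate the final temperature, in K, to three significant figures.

V constant ⇒ P ∝ T: V₂ = V₁; P₂ = P₁·(T₂/T₁) = 3.461 bar.
T constant ⇒ Boyle's law P V = const: T₃ = T₂; V₃ = V₂·(P₂/P₃) = 269.6 L.
Reversible adiabatic, γ = 1.67: T₄ = T₃·(V₃/V₄)^(γ−1) = 1465 K; P₄ = P₃·(V₃/V₄)^γ = 1.779 bar.

T₄ ≈ 1.47e+03 K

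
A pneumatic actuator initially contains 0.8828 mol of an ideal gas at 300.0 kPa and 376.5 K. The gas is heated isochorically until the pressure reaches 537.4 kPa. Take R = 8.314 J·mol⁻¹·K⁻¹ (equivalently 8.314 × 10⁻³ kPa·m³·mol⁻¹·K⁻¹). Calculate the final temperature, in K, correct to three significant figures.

From PV = nRT: V₁ = nRT₁/P₁ = 0.009211 m³.
Isochoric, so P/T is constant: V₂ = V₁; T₂ = T₁·(P₂/P₁) = 674.4 K.

T₂ ≈ 674 K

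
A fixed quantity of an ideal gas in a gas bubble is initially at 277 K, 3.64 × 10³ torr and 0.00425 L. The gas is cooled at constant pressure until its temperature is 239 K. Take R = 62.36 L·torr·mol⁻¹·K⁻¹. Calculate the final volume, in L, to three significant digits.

Isobaric, so V/T is constant: P₂ = P₁; V₂ = V₁·(T₂/T₁) = 0.003667 L.

V₂ ≈ 0.00367 L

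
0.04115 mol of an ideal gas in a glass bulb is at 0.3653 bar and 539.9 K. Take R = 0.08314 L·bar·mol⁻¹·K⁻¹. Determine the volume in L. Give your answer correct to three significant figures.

PV = nRT ⇒ V = nRT/P = (0.04115 × 0.08314 × 539.9) / 0.3653

V ≈ 5.06 L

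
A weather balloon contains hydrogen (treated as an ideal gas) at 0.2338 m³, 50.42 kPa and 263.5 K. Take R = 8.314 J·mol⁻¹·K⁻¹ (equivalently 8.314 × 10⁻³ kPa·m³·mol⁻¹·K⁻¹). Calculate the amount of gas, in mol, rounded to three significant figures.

PV = nRT ⇒ n = PV/(RT) = (50.42 × 0.2338) / (8.314 × 10⁻³ × 263.5)

n ≈ 5.38 mol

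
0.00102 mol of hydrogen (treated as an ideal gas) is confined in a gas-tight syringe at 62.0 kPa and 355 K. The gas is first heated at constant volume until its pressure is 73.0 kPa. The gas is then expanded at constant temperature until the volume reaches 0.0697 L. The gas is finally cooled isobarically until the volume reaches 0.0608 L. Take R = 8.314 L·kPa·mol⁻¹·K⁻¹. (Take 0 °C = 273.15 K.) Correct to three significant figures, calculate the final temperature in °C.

T₄ ≈ 91.5 °C

From PV = nRT: V₁ = nRT₁/P₁ = 0.04856 L.
Isochoric, so P/T is constant: V₂ = V₁; T₂ = T₁·(P₂/P₁) = 418.0 K.
Isothermal, so P V is constant: T₃ = T₂; P₃ = P₂·(V₂/V₃) = 50.86 kPa.
Isobaric, so V/T is constant: P₄ = P₃; T₄ = T₃·(V₄/V₃) = 364.6 K.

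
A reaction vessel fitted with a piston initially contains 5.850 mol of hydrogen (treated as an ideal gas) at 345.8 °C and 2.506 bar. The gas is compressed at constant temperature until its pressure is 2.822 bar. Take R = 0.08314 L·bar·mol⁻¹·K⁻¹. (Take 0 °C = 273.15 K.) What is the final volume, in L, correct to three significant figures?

Convert: T₁ = 619.0 K.
From PV = nRT: V₁ = nRT₁/P₁ = 120.1 L.
T constant ⇒ Boyle's law P V = const: T₂ = T₁; V₂ = V₁·(P₁/P₂) = 106.7 L.

V₂ ≈ 107 L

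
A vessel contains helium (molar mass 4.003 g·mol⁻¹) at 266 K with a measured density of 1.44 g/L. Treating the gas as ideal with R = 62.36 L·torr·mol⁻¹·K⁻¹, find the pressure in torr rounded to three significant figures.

ρ = PM/(RT) ⇒ P = ρRT/M = (1.44 × 62.36 × 266.0) / 4.003

P ≈ 5.97e+03 torr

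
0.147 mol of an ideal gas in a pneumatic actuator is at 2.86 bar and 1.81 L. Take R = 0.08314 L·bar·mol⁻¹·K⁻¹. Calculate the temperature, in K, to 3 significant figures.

PV = nRT ⇒ T = PV/(nR) = (2.86 × 1.81) / (0.147 × 0.08314)

T ≈ 424 K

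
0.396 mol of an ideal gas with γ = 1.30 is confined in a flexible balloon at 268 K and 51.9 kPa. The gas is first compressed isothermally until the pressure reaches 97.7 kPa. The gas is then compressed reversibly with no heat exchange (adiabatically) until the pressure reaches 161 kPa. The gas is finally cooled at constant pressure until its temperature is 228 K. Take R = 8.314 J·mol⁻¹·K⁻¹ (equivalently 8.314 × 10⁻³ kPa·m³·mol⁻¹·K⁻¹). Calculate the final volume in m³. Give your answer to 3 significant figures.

V₄ ≈ 0.00466 m³

From PV = nRT: V₁ = nRT₁/P₁ = 0.01700 m³.
Isothermal, so P V is constant: T₂ = T₁; V₂ = V₁·(P₁/P₂) = 0.009031 m³.
Reversible adiabatic, γ = 1.30: T₃ = T₂·(P₃/P₂)^((γ−1)/γ) = 300.7 K; V₃ = V₂·(P₂/P₃)^(1/γ) = 0.006150 m³.
P constant ⇒ V ∝ T: P₄ = P₃; V₄ = V₃·(T₄/T₃) = 0.004662 m³.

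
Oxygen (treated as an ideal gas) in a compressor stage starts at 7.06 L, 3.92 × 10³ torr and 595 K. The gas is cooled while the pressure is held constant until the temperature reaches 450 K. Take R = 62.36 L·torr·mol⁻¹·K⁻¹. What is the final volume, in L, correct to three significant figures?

P constant ⇒ V ∝ T: P₂ = P₁; V₂ = V₁·(T₂/T₁) = 5.339 L.

V₂ ≈ 5.34 L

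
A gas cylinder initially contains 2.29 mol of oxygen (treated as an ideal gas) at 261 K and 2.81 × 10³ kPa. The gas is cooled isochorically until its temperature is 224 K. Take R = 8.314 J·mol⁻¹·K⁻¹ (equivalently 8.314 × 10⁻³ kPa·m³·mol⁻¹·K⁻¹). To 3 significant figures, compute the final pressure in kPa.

P₂ ≈ 2.41e+03 kPa

From PV = nRT: V₁ = nRT₁/P₁ = 0.001768 m³.
V constant ⇒ P ∝ T: V₂ = V₁; P₂ = P₁·(T₂/T₁) = 2412 kPa.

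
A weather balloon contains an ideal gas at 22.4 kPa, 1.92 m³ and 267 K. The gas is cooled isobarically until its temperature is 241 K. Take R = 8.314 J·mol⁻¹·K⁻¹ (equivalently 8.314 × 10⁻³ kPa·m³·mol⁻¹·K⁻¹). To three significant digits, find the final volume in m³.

V₂ ≈ 1.73 m³

P constant ⇒ V ∝ T: P₂ = P₁; V₂ = V₁·(T₂/T₁) = 1.733 m³.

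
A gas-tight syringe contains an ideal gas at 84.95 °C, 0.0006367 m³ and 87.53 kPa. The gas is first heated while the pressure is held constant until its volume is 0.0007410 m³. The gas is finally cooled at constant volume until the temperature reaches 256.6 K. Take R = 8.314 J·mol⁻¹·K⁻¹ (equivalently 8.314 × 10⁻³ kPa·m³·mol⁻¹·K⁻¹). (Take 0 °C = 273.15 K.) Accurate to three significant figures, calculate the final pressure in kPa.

P₃ ≈ 53.9 kPa

Convert: T₁ = 358.1 K.
Isobaric, so V/T is constant: P₂ = P₁; T₂ = T₁·(V₂/V₁) = 416.8 K.
Isochoric, so P/T is constant: V₃ = V₂; P₃ = P₂·(T₃/T₂) = 53.89 kPa.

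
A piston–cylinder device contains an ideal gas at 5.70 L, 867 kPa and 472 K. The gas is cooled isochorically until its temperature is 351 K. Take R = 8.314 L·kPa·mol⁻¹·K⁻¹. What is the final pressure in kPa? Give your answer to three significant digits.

Isochoric, so P/T is constant: V₂ = V₁; P₂ = P₁·(T₂/T₁) = 644.7 kPa.

P₂ ≈ 645 kPa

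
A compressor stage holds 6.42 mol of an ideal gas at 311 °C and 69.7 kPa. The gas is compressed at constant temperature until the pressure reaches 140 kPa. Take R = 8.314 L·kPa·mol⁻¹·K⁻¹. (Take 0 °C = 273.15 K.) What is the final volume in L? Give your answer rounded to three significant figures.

Convert: T₁ = 584.1 K.
From PV = nRT: V₁ = nRT₁/P₁ = 447.3 L.
T constant ⇒ Boyle's law P V = const: T₂ = T₁; V₂ = V₁·(P₁/P₂) = 222.7 L.

V₂ ≈ 223 L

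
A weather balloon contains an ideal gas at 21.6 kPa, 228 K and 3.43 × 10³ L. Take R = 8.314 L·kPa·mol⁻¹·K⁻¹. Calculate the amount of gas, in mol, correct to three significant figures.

n ≈ 39.1 mol

PV = nRT ⇒ n = PV/(RT) = (21.6 × 3.43e+03) / (8.314 × 228)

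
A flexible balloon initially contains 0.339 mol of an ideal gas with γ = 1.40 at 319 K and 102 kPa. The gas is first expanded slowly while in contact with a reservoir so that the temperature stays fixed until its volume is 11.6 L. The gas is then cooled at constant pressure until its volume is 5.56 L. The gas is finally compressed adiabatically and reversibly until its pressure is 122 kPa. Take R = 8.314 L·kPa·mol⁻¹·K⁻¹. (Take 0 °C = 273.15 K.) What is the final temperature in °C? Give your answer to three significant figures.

T₄ ≈ -99.1 °C

From PV = nRT: V₁ = nRT₁/P₁ = 8.815 L.
T constant ⇒ Boyle's law P V = const: T₂ = T₁; P₂ = P₁·(V₁/V₂) = 77.51 kPa.
P constant ⇒ V ∝ T: P₃ = P₂; T₃ = T₂·(V₃/V₂) = 152.9 K.
Reversible adiabatic, γ = 1.40: T₄ = T₃·(P₄/P₃)^((γ−1)/γ) = 174.1 K; V₄ = V₃·(P₃/P₄)^(1/γ) = 4.021 L.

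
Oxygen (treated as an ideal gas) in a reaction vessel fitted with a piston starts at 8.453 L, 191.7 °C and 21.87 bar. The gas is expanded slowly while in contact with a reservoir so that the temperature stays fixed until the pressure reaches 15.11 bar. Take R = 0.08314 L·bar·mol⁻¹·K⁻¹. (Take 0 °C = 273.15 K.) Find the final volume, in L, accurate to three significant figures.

Convert: T₁ = 464.8 K.
Isothermal, so P V is constant: T₂ = T₁; V₂ = V₁·(P₁/P₂) = 12.23 L.

V₂ ≈ 12.2 L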